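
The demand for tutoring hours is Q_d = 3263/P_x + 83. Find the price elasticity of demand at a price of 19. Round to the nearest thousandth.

At P_x = 19, Q_d = 254.7368.
dQ_d/dP_x = −3263/P_x² = −9.0388.
Point elasticity E = (dQ_d/dP_x)·(P_x/Q_d) = -9.0388 × 19/254.7368 ≈ -0.674.
|E| < 1, so demand is inelastic at this price.

-0.674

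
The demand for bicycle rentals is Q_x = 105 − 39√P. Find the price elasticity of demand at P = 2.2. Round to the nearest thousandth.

At P = 2.2, Q_x = 47.1537.
dQ_x/dP = −39/(2√P) = −39/(2·1.4832).
Point elasticity E = (dQ_x/dP)·(P/Q_x) = -13.1469 × 2.2/47.1537 ≈ -0.613.
|E| < 1, so demand is inelastic at this price.

-0.613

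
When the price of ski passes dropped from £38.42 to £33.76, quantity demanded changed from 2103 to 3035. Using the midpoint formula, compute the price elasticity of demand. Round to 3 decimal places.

%Δq = (3035 − 2103)/[(2103 + 3035)/2] = 932/2569 ≈ 0.3628.
%ΔP = (33.76 − 38.42)/[(38.42 + 33.76)/2] = -4.66/36.09 ≈ -0.1291.
Arc elasticity E = %Δq/%ΔP ≈ 0.3628/-0.1291 ≈ -2.810.
|E| > 1: demand is elastic over this range.

-2.810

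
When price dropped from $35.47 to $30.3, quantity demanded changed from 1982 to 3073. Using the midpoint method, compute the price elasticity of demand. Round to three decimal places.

%Δq = (3073 − 1982)/[(1982 + 3073)/2] = 1091/2527.5 ≈ 0.4317.
%ΔP = (30.3 − 35.47)/[(35.47 + 30.3)/2] = -5.17/32.885 ≈ -0.1572.
Arc elasticity E = %Δq/%ΔP ≈ 0.4317/-0.1572 ≈ -2.746.
|E| > 1: demand is elastic over this range.

-2.746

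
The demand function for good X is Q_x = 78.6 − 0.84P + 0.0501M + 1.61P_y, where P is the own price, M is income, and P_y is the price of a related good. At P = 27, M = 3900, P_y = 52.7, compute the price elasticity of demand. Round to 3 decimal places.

At the given point, Q_x = 78.6 − 0.84(27) + 0.0501(3900) + 1.61(52.7) = 78.6 − 22.68 + 195.39 + 84.847 = 336.157.
∂Q_x/∂P = −0.84, so E_p = (−0.84)·(27/336.157) ≈ -0.067.
|E_p| < 1: demand is inelastic.

-0.067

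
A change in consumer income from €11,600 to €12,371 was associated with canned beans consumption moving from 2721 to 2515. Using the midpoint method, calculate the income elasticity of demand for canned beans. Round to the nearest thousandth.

-1.223

%ΔQ = (2515 − 2721)/[(2721+2515)/2] = -206/2618 ≈ -0.0787.
%ΔM = (12,371 − 11,600)/[(11,600+12,371)/2] = 771/11985.5 ≈ 0.0643.
E_I = %ΔQ/%ΔM ≈ -1.223.
E_I < 0: inferior good.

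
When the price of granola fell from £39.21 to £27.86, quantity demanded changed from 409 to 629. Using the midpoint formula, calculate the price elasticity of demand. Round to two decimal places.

%Δq = (629 − 409)/[(409 + 629)/2] = 220/519 ≈ 0.4239.
%Δp = (27.86 − 39.21)/[(39.21 + 27.86)/2] = -11.35/33.535 ≈ -0.3385.
Arc elasticity E = %Δq/%Δp ≈ 0.4239/-0.3385 ≈ -1.25.
|E| > 1: demand is elastic over this range.

-1.25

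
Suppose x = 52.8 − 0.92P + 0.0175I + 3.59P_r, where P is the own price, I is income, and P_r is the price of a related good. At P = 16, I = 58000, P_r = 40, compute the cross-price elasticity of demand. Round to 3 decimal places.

Evaluating quantity at (P, I, P_r) gives x = 52.8 − 0.92(16) + 0.0175(58000) + 3.59(40) = 52.8 − 14.72 + 1015 + 143.6 = 1196.68.
∂x/∂P_r = +3.59, so E_xy = 3.59·(40/1196.68) ≈ 0.120.
E_xy > 0: the goods are substitutes.

0.120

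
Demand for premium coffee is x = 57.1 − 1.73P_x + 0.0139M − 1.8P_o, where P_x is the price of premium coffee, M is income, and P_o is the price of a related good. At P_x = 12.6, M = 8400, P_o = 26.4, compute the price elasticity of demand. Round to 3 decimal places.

At the given point, x = 57.1 − 1.73(12.6) + 0.0139(8400) − 1.8(26.4) = 57.1 − 21.798 + 116.76 − 47.52 = 104.542.
∂x/∂P_x = −1.73, so E_p = (−1.73)·(12.6/104.542) ≈ -0.209.
|E_p| < 1: demand is inelastic.

-0.209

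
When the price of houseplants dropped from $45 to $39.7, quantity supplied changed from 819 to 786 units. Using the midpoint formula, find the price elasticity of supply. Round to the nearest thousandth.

0.329

%Δq = (786 − 819)/[(819 + 786)/2] = -33/802.5 ≈ -0.0411.
%Δp = (39.7 − 45)/[(45 + 39.7)/2] = -5.3/42.35 ≈ -0.1251.
Arc elasticity E = %Δq/%Δp ≈ -0.0411/-0.1251 ≈ 0.329.
|E| < 1: supply is inelastic over this range.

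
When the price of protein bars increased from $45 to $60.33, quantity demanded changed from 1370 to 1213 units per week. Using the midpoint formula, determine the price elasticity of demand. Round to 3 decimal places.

%Δq = (1213 − 1370)/[(1370 + 1213)/2] = -157/1291.5 ≈ -0.1216.
%ΔP = (60.33 − 45)/[(45 + 60.33)/2] = 15.33/52.665 ≈ 0.2911.
Arc elasticity E = %Δq/%ΔP ≈ -0.1216/0.2911 ≈ -0.418.
|E| < 1: demand is inelastic over this range.

-0.418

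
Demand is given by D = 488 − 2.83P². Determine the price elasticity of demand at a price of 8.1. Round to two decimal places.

At P = 8.1, D = 302.3237.
dD/dP = −2·2.83·P = −45.846.
Point elasticity E = (dD/dP)·(P/D) = -45.846 × 8.1/302.3237 ≈ -1.23.
|E| > 1, so demand is elastic at this price.

-1.23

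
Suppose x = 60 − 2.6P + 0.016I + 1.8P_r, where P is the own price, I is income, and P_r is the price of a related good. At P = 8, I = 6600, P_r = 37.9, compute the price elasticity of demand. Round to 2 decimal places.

-0.10

At the given point, x = 60 − 2.6(8) + 0.016(6600) + 1.8(37.9) = 60 − 20.8 + 105.6 + 68.22 = 213.02.
∂x/∂P = −2.6, so E_p = (−2.6)·(8/213.02) ≈ -0.10.
|E_p| < 1: demand is inelastic.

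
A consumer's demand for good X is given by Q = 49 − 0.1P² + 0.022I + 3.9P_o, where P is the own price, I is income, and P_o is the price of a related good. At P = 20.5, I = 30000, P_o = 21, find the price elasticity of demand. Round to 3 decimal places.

First evaluate Q: 49 − 0.1(20.5)² + 0.022(30000) + 3.9(21) = 49 − 42.025 + 660 + 81.9 = 748.875.
∂Q/∂P = −2·0.1·P = -4.1, so E_p = -4.1·(20.5/748.875) ≈ -0.112.
|E_p| < 1: demand is inelastic.

-0.112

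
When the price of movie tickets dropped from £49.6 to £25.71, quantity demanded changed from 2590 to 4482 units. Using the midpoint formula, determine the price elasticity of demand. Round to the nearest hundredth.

%Δq = (4482 − 2590)/[(2590 + 4482)/2] = 1892/3536 ≈ 0.5351.
%ΔP = (25.71 − 49.6)/[(49.6 + 25.71)/2] = -23.89/37.655 ≈ -0.6344.
Arc elasticity E = %Δq/%ΔP ≈ 0.5351/-0.6344 ≈ -0.84.
|E| < 1: demand is inelastic over this range.

-0.84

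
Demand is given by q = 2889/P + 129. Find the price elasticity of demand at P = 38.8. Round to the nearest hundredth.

At P = 38.8, q = 203.4588.
dq/dP = −2889/P² = −1.919.
Point elasticity E = (dq/dP)·(P/q) = -1.919 × 38.8/203.4588 ≈ -0.37.
|E| < 1, so demand is inelastic at this price.

-0.37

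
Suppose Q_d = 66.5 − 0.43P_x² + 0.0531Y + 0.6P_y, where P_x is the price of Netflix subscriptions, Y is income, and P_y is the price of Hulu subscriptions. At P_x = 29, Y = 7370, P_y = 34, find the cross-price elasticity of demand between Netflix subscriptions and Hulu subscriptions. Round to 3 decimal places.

First evaluate Q_d: 66.5 − 0.43(29)² + 0.0531(7370) + 0.6(34) = 66.5 − 361.63 + 391.347 + 20.4 = 116.617.
∂Q_d/∂P_y = +0.6, so E_xy = 0.6·(34/116.617) ≈ 0.175.
E_xy > 0: the goods are substitutes.

0.175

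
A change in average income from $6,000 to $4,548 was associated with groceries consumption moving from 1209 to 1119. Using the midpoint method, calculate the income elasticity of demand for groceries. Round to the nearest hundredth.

%ΔQ = (1119 − 1209)/[(1209+1119)/2] = -90/1164 ≈ -0.0773.
%ΔM = (4,548 − 6,000)/[(6,000+4,548)/2] = -1452/5274 ≈ -0.2753.
E_I = %ΔQ/%ΔM ≈ 0.28.
E_I ∈ (0,1): normal good (necessity).

0.28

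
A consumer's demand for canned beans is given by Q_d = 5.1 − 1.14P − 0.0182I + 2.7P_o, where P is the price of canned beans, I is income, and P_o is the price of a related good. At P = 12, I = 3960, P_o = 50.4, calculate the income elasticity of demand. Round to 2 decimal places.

-1.30

At the given point, Q_d = 5.1 − 1.14(12) − 0.0182(3960) + 2.7(50.4) = 5.1 − 13.68 − 72.072 + 136.08 = 55.428.
∂Q_d/∂I = −0.0182, so E_I = -0.0182·(3960/55.428) ≈ -1.30.
E_I < 0: inferior good.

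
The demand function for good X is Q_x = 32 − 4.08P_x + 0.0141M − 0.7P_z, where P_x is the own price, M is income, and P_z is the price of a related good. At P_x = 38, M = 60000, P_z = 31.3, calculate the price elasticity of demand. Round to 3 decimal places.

Evaluating quantity at (P_x, M, P_z) gives Q_x = 32 − 4.08(38) + 0.0141(60000) − 0.7(31.3) = 32 − 155.04 + 846 − 21.91 = 701.05.
∂Q_x/∂P_x = −4.08, so E_p = (−4.08)·(38/701.05) ≈ -0.221.
|E_p| < 1: demand is inelastic.

-0.221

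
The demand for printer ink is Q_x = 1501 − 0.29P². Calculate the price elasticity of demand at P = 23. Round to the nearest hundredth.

-0.23

At P = 23, Q_x = 1347.59.
dQ_x/dP = −2·0.29·P = −13.34.
Point elasticity E = (dQ_x/dP)·(P/Q_x) = -13.34 × 23/1347.59 ≈ -0.23.
|E| < 1, so demand is inelastic at this price.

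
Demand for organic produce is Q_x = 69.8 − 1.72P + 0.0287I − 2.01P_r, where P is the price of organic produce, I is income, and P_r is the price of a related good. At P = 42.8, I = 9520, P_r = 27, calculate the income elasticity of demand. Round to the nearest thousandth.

1.270

At the given point, Q_x = 69.8 − 1.72(42.8) + 0.0287(9520) − 2.01(27) = 69.8 − 73.616 + 273.224 − 54.27 = 215.138.
∂Q_x/∂I = +0.0287, so E_I = 0.0287·(9520/215.138) ≈ 1.270.
E_I > 1: normal good (luxury).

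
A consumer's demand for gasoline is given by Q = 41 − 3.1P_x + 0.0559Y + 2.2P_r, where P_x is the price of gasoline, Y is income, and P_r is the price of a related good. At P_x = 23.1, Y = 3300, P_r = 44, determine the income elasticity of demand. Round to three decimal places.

Evaluating quantity at (P_x, Y, P_r) gives Q = 41 − 3.1(23.1) + 0.0559(3300) + 2.2(44) = 41 − 71.61 + 184.47 + 96.8 = 250.66.
∂Q/∂Y = +0.0559, so E_I = 0.0559·(3300/250.66) ≈ 0.736.
E_I ∈ (0,1): normal good (necessity).

0.736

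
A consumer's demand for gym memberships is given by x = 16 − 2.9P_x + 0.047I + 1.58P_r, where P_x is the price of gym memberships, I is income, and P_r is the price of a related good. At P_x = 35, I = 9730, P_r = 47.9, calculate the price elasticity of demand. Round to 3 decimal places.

Evaluating quantity at (P_x, I, P_r) gives x = 16 − 2.9(35) + 0.047(9730) + 1.58(47.9) = 16 − 101.5 + 457.31 + 75.682 = 447.492.
∂x/∂P_x = −2.9, so E_p = (−2.9)·(35/447.492) ≈ -0.227.
|E_p| < 1: demand is inelastic.

-0.227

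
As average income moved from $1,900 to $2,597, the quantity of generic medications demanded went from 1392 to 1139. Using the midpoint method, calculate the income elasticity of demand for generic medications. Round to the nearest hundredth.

%ΔQ = (1139 − 1392)/[(1392+1139)/2] = -253/1265.5 ≈ -0.1999.
%ΔM = (2,597 − 1,900)/[(1,900+2,597)/2] = 697/2248.5 ≈ 0.3100.
E_I = %ΔQ/%ΔM ≈ -0.64.
E_I < 0: inferior good.

-0.64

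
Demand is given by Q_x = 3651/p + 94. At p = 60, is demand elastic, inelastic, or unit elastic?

At p = 60, Q_x = 154.85.
dQ_x/dp = −3651/p² = −1.0142.
Point elasticity E = (dQ_x/dp)·(p/Q_x) = -1.0142 × 60/154.85 ≈ -0.393.
|E| ≈ 0.393 < 1, so demand is inelastic.

inelastic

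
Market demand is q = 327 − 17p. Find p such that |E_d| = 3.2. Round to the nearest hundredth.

Set −bp/(a − bp) = −3.2 ⇒ bp = 3.2(a − bp) ⇒ bp(1+3.2) = 3.2·a.
p = 3.2·327/(17·4.2) ≈ 14.66.

14.66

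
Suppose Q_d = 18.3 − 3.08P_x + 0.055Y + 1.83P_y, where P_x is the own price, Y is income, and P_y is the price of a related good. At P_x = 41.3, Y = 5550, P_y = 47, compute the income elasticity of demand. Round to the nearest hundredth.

1.08

At the given point, Q_d = 18.3 − 3.08(41.3) + 0.055(5550) + 1.83(47) = 18.3 − 127.204 + 305.25 + 86.01 = 282.356.
∂Q_d/∂Y = +0.055, so E_I = 0.055·(5550/282.356) ≈ 1.08.
E_I > 1: normal good (luxury).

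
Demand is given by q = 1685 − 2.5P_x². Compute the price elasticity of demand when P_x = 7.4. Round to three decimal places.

At P_x = 7.4, q = 1548.1.
dq/dP_x = −2·2.5·P_x = −37.
Point elasticity E = (dq/dP_x)·(P_x/q) = -37 × 7.4/1548.1 ≈ -0.177.
|E| < 1, so demand is inelastic at this price.

-0.177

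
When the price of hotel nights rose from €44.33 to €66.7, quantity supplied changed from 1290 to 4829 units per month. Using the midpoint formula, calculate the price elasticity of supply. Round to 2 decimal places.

%Δq = (4829 − 1290)/[(1290 + 4829)/2] = 3539/3059.5 ≈ 1.1567.
%ΔP = (66.7 − 44.33)/[(44.33 + 66.7)/2] = 22.37/55.515 ≈ 0.4030.
Arc elasticity E = %Δq/%ΔP ≈ 1.1567/0.4030 ≈ 2.87.
|E| > 1: supply is elastic over this range.

2.87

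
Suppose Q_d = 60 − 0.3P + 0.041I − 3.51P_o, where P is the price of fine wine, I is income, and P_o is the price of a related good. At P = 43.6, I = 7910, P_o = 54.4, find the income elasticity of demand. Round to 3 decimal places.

Substituting, Q_d = 60 − 0.3(43.6) + 0.041(7910) − 3.51(54.4) = 60 − 13.08 + 324.31 − 190.944 = 180.286.
∂Q_d/∂I = +0.041, so E_I = 0.041·(7910/180.286) ≈ 1.799.
E_I > 1: normal good (luxury).

1.799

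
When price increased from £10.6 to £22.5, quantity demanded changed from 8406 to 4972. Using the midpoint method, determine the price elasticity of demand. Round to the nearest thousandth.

%Δq = (4972 − 8406)/[(8406 + 4972)/2] = -3434/6689 ≈ -0.5134.
%ΔP = (22.5 − 10.6)/[(10.6 + 22.5)/2] = 11.9/16.55 ≈ 0.7190.
Arc elasticity E = %Δq/%ΔP ≈ -0.5134/0.7190 ≈ -0.714.
|E| < 1: demand is inelastic over this range.

-0.714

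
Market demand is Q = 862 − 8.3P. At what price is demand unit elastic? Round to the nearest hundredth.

51.93

For linear demand Q = a − bP, E = −bP/(a − bP). |E| = 1 ⇒ bP = a − bP ⇒ P = a/(2b).
P = 862/(2·8.3) ≈ 51.93.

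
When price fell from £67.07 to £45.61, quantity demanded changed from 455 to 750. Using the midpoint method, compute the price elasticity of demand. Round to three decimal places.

-1.285

%Δq = (750 − 455)/[(455 + 750)/2] = 295/602.5 ≈ 0.4896.
%Δp = (45.61 − 67.07)/[(67.07 + 45.61)/2] = -21.46/56.34 ≈ -0.3809.
Arc elasticity E = %Δq/%Δp ≈ 0.4896/-0.3809 ≈ -1.285.
|E| > 1: demand is elastic over this range.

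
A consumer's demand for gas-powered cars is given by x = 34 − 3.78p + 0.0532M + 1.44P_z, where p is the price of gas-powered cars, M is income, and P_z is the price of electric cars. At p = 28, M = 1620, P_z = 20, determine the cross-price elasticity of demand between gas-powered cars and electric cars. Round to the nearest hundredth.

0.67

At the given point, x = 34 − 3.78(28) + 0.0532(1620) + 1.44(20) = 34 − 105.84 + 86.184 + 28.8 = 43.144.
∂x/∂P_z = +1.44, so E_xy = 1.44·(20/43.144) ≈ 0.67.
E_xy > 0: the goods are substitutes.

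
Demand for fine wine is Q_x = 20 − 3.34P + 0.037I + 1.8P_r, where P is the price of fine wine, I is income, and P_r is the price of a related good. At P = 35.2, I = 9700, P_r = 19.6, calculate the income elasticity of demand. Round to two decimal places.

Q_x = 20 − 3.34(35.2) + 0.037(9700) + 1.8(19.6) = 20 − 117.568 + 358.9 + 35.28 = 296.612.
∂Q_x/∂I = +0.037, so E_I = 0.037·(9700/296.612) ≈ 1.21.
E_I > 1: normal good (luxury).

1.21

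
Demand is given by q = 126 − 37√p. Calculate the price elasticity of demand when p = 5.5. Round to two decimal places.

At p = 5.5, q = 39.2273.
dq/dp = −37/(2√p) = −37/(2·2.3452).
Point elasticity E = (dq/dp)·(p/q) = -7.8884 × 5.5/39.2273 ≈ -1.11.
|E| > 1, so demand is elastic at this price.

-1.11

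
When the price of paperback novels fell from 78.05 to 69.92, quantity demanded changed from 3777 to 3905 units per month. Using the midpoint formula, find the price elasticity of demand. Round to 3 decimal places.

%Δq = (3905 − 3777)/[(3777 + 3905)/2] = 128/3841 ≈ 0.0333.
%Δp = (69.92 − 78.05)/[(78.05 + 69.92)/2] = -8.13/73.985 ≈ -0.1099.
Arc elasticity E = %Δq/%Δp ≈ 0.0333/-0.1099 ≈ -0.303.
|E| < 1: demand is inelastic over this range.

-0.303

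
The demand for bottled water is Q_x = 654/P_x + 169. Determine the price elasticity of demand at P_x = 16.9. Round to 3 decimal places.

-0.186

At P_x = 16.9, Q_x = 207.6982.
dQ_x/dP_x = −654/P_x² = −2.2898.
Point elasticity E = (dQ_x/dP_x)·(P_x/Q_x) = -2.2898 × 16.9/207.6982 ≈ -0.186.
|E| < 1, so demand is inelastic at this price.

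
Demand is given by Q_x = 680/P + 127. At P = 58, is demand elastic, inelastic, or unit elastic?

At P = 58, Q_x = 138.7241.
dQ_x/dP = −680/P² = −0.2021.
Point elasticity E = (dQ_x/dP)·(P/Q_x) = -0.2021 × 58/138.7241 ≈ -0.085.
|E| ≈ 0.085 < 1, so demand is inelastic.

inelastic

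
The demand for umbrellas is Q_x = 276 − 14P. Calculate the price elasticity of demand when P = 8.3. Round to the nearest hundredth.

-0.73

At P = 8.3, Q_x = 159.8.
dQ_x/dP = −14.
Point elasticity E = (dQ_x/dP)·(P/Q_x) = -14 × 8.3/159.8 ≈ -0.73.
|E| < 1, so demand is inelastic at this price.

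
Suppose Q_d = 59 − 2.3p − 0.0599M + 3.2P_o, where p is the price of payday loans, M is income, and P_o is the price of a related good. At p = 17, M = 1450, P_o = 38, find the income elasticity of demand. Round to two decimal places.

-1.59

Evaluating quantity at (p, M, P_o) gives Q_d = 59 − 2.3(17) − 0.0599(1450) + 3.2(38) = 59 − 39.1 − 86.855 + 121.6 = 54.645.
∂Q_d/∂M = −0.0599, so E_I = -0.0599·(1450/54.645) ≈ -1.59.
E_I < 0: inferior good.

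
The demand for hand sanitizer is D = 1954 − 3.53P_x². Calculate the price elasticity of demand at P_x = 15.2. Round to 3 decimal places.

-1.433

At P_x = 15.2, D = 1138.4288.
dD/dP_x = −2·3.53·P_x = −107.312.
Point elasticity E = (dD/dP_x)·(P_x/D) = -107.312 × 15.2/1138.4288 ≈ -1.433.
|E| > 1, so demand is elastic at this price.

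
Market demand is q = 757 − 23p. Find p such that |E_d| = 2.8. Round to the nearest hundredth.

Set −bp/(a − bp) = −2.8 ⇒ bp = 2.8(a − bp) ⇒ bp(1+2.8) = 2.8·a.
p = 2.8·757/(23·3.8) ≈ 24.25.

24.25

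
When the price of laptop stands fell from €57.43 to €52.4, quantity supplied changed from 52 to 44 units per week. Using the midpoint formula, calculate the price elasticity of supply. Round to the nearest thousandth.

1.820

%Δq = (44 − 52)/[(52 + 44)/2] = -8/48 ≈ -0.1667.
%ΔP = (52.4 − 57.43)/[(57.43 + 52.4)/2] = -5.03/54.915 ≈ -0.0916.
Arc elasticity E = %Δq/%ΔP ≈ -0.1667/-0.0916 ≈ 1.820.
|E| > 1: supply is elastic over this range.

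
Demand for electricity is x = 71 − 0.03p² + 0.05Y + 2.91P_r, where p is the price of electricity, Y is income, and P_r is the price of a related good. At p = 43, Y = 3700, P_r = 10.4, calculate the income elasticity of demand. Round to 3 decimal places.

Substituting, x = 71 − 0.03(43)² + 0.05(3700) + 2.91(10.4) = 71 − 55.47 + 185 + 30.264 = 230.794.
∂x/∂Y = +0.05, so E_I = 0.05·(3700/230.794) ≈ 0.802.
E_I ∈ (0,1): normal good (necessity).

0.802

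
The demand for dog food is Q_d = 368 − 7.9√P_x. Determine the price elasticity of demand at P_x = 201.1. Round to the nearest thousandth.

-0.219

At P_x = 201.1, Q_d = 255.9703.
dQ_d/dP_x = −7.9/(2√P_x) = −7.9/(2·14.181).
Point elasticity E = (dQ_d/dP_x)·(P_x/Q_d) = -0.2785 × 201.1/255.9703 ≈ -0.219.
|E| < 1, so demand is inelastic at this price.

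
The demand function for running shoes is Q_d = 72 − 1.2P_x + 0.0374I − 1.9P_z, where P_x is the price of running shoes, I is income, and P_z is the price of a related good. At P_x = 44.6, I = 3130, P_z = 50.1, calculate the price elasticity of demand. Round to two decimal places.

-1.33

Evaluating quantity at (P_x, I, P_z) gives Q_d = 72 − 1.2(44.6) + 0.0374(3130) − 1.9(50.1) = 72 − 53.52 + 117.062 − 95.19 = 40.352.
∂Q_d/∂P_x = −1.2, so E_p = (−1.2)·(44.6/40.352) ≈ -1.33.
|E_p| > 1: demand is elastic.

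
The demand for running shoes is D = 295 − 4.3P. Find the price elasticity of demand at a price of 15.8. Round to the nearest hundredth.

At P = 15.8, D = 227.06.
dD/dP = −4.3.
Point elasticity E = (dD/dP)·(P/D) = -4.3 × 15.8/227.06 ≈ -0.30.
|E| < 1, so demand is inelastic at this price.

-0.30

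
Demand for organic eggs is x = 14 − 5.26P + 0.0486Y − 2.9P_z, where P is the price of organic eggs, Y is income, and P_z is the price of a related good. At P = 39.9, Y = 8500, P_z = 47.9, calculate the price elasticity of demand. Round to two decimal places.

Evaluating quantity at (P, Y, P_z) gives x = 14 − 5.26(39.9) + 0.0486(8500) − 2.9(47.9) = 14 − 209.874 + 413.1 − 138.91 = 78.316.
∂x/∂P = −5.26, so E_p = (−5.26)·(39.9/78.316) ≈ -2.68.
|E_p| > 1: demand is elastic.

-2.68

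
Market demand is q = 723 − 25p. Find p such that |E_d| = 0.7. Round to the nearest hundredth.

Set −bp/(a − bp) = −0.7 ⇒ bp = 0.7(a − bp) ⇒ bp(1+0.7) = 0.7·a.
p = 0.7·723/(25·1.7) ≈ 11.91.

11.91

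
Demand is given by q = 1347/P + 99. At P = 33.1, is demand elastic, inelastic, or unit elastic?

At P = 33.1, q = 139.6949.
dq/dP = −1347/P² = −1.2295.
Point elasticity E = (dq/dP)·(P/q) = -1.2295 × 33.1/139.6949 ≈ -0.291.
|E| ≈ 0.291 < 1, so demand is inelastic.

inelastic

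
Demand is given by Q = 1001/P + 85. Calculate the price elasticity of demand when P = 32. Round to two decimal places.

At P = 32, Q = 116.2813.
dQ/dP = −1001/P² = −0.9775.
Point elasticity E = (dQ/dP)·(P/Q) = -0.9775 × 32/116.2813 ≈ -0.27.
|E| < 1, so demand is inelastic at this price.

-0.27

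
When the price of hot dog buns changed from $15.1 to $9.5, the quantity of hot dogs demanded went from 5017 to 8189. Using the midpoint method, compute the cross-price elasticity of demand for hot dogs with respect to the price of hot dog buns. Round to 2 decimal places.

%ΔQ_x = (8189 − 5017)/[(5017+8189)/2] = 3172/6603 ≈ 0.4804.
%ΔP_y = (9.5 − 15.1)/[(15.1+9.5)/2] ≈ -0.4553.
E_xy = 0.4804/-0.4553 ≈ -1.06.
E_xy < 0, so hot dogs and hot dog buns are complements.

-1.06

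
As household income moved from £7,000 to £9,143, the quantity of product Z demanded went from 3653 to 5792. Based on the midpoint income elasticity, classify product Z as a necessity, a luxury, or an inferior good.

%ΔQ = (5792 − 3653)/[(3653+5792)/2] = 2139/4722.5 ≈ 0.4529.
%ΔM = (9,143 − 7,000)/[(7,000+9,143)/2] = 2143/8071.5 ≈ 0.2655.
E_I = %ΔQ/%ΔM ≈ 1.706.
E_I > 1: normal good (luxury).

luxury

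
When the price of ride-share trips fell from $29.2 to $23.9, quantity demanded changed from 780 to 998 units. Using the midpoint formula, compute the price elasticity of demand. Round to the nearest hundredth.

%Δq = (998 − 780)/[(780 + 998)/2] = 218/889 ≈ 0.2452.
%Δp = (23.9 − 29.2)/[(29.2 + 23.9)/2] = -5.3/26.55 ≈ -0.1996.
Arc elasticity E = %Δq/%Δp ≈ 0.2452/-0.1996 ≈ -1.23.
|E| > 1: demand is elastic over this range.

-1.23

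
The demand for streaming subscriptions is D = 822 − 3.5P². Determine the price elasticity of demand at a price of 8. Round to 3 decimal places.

At P = 8, D = 598.
dD/dP = −2·3.5·P = −56.
Point elasticity E = (dD/dP)·(P/D) = -56 × 8/598 ≈ -0.749.
|E| < 1, so demand is inelastic at this price.

-0.749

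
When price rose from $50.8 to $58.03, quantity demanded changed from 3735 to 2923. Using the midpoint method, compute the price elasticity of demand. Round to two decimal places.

%ΔQ = (2923 − 3735)/[(3735 + 2923)/2] = -812/3329 ≈ -0.2439.
%Δp = (58.03 − 50.8)/[(50.8 + 58.03)/2] = 7.23/54.415 ≈ 0.1329.
Arc elasticity E = %ΔQ/%Δp ≈ -0.2439/0.1329 ≈ -1.84.
|E| > 1: demand is elastic over this range.

-1.84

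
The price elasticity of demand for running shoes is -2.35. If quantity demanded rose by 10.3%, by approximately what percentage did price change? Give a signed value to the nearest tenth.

-4.4

%ΔQ ≈ E × %ΔP ⇒ %ΔP = %ΔQ / E = (10.3%)/(-2.35) ≈ -4.4%.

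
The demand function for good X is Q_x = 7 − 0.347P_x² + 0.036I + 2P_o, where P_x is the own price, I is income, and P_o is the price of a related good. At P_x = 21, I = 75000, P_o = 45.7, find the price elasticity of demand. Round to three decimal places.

-0.116

First evaluate Q_x: 7 − 0.347(21)² + 0.036(75000) + 2(45.7) = 7 − 153.027 + 2700 + 91.4 = 2645.373.
∂Q_x/∂P_x = −2·0.347·P_x = -14.574, so E_p = -14.574·(21/2645.373) ≈ -0.116.
|E_p| < 1: demand is inelastic.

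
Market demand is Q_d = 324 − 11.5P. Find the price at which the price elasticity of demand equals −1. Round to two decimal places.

14.09

For linear demand Q_d = a − bP, E = −bP/(a − bP). |E| = 1 ⇒ bP = a − bP ⇒ P = a/(2b).
P = 324/(2·11.5) ≈ 14.09.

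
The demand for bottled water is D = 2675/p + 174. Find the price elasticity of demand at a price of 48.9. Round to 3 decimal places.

-0.239

At p = 48.9, D = 228.7035.
dD/dp = −2675/p² = −1.1187.
Point elasticity E = (dD/dp)·(p/D) = -1.1187 × 48.9/228.7035 ≈ -0.239.
|E| < 1, so demand is inelastic at this price.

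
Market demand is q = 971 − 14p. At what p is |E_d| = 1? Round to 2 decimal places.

For linear demand q = a − bp, E = −bp/(a − bp). |E| = 1 ⇒ bp = a − bp ⇒ p = a/(2b).
p = 971/(2·14) ≈ 34.68.

34.68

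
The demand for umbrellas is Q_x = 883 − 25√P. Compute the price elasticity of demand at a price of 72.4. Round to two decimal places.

At P = 72.4, Q_x = 670.2795.
dQ_x/dP = −25/(2√P) = −25/(2·8.5088).
Point elasticity E = (dQ_x/dP)·(P/Q_x) = -1.4691 × 72.4/670.2795 ≈ -0.16.
|E| < 1, so demand is inelastic at this price.

-0.16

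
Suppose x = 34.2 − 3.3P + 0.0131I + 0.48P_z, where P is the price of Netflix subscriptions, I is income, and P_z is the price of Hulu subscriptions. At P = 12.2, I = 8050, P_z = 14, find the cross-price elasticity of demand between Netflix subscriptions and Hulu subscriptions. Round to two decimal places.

x = 34.2 − 3.3(12.2) + 0.0131(8050) + 0.48(14) = 34.2 − 40.26 + 105.455 + 6.72 = 106.115.
∂x/∂P_z = +0.48, so E_xy = 0.48·(14/106.115) ≈ 0.06.
E_xy > 0: the goods are substitutes.

0.06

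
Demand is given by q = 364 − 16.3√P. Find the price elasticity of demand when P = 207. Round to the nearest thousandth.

-0.906

At P = 207, q = 129.4838.
dq/dP = −16.3/(2√P) = −16.3/(2·14.3875).
Point elasticity E = (dq/dP)·(P/q) = -0.5665 × 207/129.4838 ≈ -0.906.
|E| < 1, so demand is inelastic at this price.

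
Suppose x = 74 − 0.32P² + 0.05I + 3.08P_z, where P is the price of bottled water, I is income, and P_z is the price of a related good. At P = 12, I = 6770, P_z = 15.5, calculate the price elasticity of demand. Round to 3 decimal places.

-0.223

x = 74 − 0.32(12)² + 0.05(6770) + 3.08(15.5) = 74 − 46.08 + 338.5 + 47.74 = 414.16.
∂x/∂P = −2·0.32·P = -7.68, so E_p = -7.68·(12/414.16) ≈ -0.223.
|E_p| < 1: demand is inelastic.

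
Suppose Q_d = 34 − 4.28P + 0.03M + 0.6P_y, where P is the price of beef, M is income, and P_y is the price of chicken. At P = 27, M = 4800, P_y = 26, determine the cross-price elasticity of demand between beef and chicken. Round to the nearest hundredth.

Substituting, Q_d = 34 − 4.28(27) + 0.03(4800) + 0.6(26) = 34 − 115.56 + 144 + 15.6 = 78.04.
∂Q_d/∂P_y = +0.6, so E_xy = 0.6·(26/78.04) ≈ 0.20.
E_xy > 0: the goods are substitutes.

0.20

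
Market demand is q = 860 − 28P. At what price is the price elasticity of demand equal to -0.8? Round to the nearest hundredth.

Set −bP/(a − bP) = −0.8 ⇒ bP = 0.8(a − bP) ⇒ bP(1+0.8) = 0.8·a.
P = 0.8·860/(28·1.8) ≈ 13.65.

13.65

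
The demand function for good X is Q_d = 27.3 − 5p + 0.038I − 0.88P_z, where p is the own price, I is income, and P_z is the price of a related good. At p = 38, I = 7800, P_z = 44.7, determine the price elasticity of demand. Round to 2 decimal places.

-2.01

First evaluate Q_d: 27.3 − 5(38) + 0.038(7800) − 0.88(44.7) = 27.3 − 190 + 296.4 − 39.336 = 94.364.
∂Q_d/∂p = −5, so E_p = (−5)·(38/94.364) ≈ -2.01.
|E_p| > 1: demand is elastic.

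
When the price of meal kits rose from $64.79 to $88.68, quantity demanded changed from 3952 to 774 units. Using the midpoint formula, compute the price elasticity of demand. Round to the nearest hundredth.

-4.32

%Δq = (774 − 3952)/[(3952 + 774)/2] = -3178/2363 ≈ -1.3449.
%Δp = (88.68 − 64.79)/[(64.79 + 88.68)/2] = 23.89/76.735 ≈ 0.3113.
Arc elasticity E = %Δq/%Δp ≈ -1.3449/0.3113 ≈ -4.32.
|E| > 1: demand is elastic over this range.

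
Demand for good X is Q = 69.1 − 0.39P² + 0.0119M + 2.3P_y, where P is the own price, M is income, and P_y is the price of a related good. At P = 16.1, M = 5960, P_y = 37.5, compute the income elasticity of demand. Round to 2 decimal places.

At the given point, Q = 69.1 − 0.39(16.1)² + 0.0119(5960) + 2.3(37.5) = 69.1 − 101.0919 + 70.924 + 86.25 = 125.1821.
∂Q/∂M = +0.0119, so E_I = 0.0119·(5960/125.1821) ≈ 0.57.
E_I ∈ (0,1): normal good (necessity).

0.57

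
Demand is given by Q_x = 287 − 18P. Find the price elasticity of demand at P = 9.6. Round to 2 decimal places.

At P = 9.6, Q_x = 114.2.
dQ_x/dP = −18.
Point elasticity E = (dQ_x/dP)·(P/Q_x) = -18 × 9.6/114.2 ≈ -1.51.
|E| > 1, so demand is elastic at this price.

-1.51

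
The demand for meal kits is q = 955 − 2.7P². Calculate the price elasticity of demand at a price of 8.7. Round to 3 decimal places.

-0.545

At P = 8.7, q = 750.637.
dq/dP = −2·2.7·P = −46.98.
Point elasticity E = (dq/dP)·(P/q) = -46.98 × 8.7/750.637 ≈ -0.545.
|E| < 1, so demand is inelastic at this price.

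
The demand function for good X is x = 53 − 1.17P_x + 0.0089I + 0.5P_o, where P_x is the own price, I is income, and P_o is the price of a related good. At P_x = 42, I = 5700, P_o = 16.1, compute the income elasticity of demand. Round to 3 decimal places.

Substituting, x = 53 − 1.17(42) + 0.0089(5700) + 0.5(16.1) = 53 − 49.14 + 50.73 + 8.05 = 62.64.
∂x/∂I = +0.0089, so E_I = 0.0089·(5700/62.64) ≈ 0.810.
E_I ∈ (0,1): normal good (necessity).

0.810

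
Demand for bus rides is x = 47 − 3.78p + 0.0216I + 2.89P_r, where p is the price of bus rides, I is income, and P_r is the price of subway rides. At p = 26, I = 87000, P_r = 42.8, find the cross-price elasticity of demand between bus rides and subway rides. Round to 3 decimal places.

Evaluating quantity at (p, I, P_r) gives x = 47 − 3.78(26) + 0.0216(87000) + 2.89(42.8) = 47 − 98.28 + 1879.2 + 123.692 = 1951.612.
∂x/∂P_r = +2.89, so E_xy = 2.89·(42.8/1951.612) ≈ 0.063.
E_xy > 0: the goods are substitutes.

0.063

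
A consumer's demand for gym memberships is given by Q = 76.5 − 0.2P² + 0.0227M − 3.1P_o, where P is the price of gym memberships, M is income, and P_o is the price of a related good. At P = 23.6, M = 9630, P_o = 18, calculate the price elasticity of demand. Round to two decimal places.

Q = 76.5 − 0.2(23.6)² + 0.0227(9630) − 3.1(18) = 76.5 − 111.392 + 218.601 − 55.8 = 127.909.
∂Q/∂P = −2·0.2·P = -9.44, so E_p = -9.44·(23.6/127.909) ≈ -1.74.
|E_p| > 1: demand is elastic.

-1.74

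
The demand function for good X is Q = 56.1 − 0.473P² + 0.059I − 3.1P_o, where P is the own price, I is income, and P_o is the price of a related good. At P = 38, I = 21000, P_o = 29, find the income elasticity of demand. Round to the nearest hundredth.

2.37

At the given point, Q = 56.1 − 0.473(38)² + 0.059(21000) − 3.1(29) = 56.1 − 683.012 + 1239 − 89.9 = 522.188.
∂Q/∂I = +0.059, so E_I = 0.059·(21000/522.188) ≈ 2.37.
E_I > 1: normal good (luxury).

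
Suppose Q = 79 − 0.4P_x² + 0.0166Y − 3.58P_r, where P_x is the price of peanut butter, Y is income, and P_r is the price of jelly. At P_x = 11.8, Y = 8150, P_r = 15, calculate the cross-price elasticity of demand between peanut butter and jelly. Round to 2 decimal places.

-0.51

Substituting, Q = 79 − 0.4(11.8)² + 0.0166(8150) − 3.58(15) = 79 − 55.696 + 135.29 − 53.7 = 104.894.
∂Q/∂P_r = −3.58, so E_xy = -3.58·(15/104.894) ≈ -0.51.
E_xy < 0: the goods are complements.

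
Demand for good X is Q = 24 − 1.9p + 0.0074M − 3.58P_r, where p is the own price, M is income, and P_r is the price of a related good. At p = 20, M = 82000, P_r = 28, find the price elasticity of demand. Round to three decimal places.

Q = 24 − 1.9(20) + 0.0074(82000) − 3.58(28) = 24 − 38 + 606.8 − 100.24 = 492.56.
∂Q/∂p = −1.9, so E_p = (−1.9)·(20/492.56) ≈ -0.077.
|E_p| < 1: demand is inelastic.

-0.077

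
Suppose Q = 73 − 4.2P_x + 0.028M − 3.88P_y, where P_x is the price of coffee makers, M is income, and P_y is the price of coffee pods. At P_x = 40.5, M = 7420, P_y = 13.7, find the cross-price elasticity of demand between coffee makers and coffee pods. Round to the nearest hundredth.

-0.92

First evaluate Q: 73 − 4.2(40.5) + 0.028(7420) − 3.88(13.7) = 73 − 170.1 + 207.76 − 53.156 = 57.504.
∂Q/∂P_y = −3.88, so E_xy = -3.88·(13.7/57.504) ≈ -0.92.
E_xy < 0: the goods are complements.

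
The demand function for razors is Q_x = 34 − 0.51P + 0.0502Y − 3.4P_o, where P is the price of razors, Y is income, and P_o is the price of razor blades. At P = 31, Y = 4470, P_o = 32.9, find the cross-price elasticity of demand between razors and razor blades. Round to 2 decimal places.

Q_x = 34 − 0.51(31) + 0.0502(4470) − 3.4(32.9) = 34 − 15.81 + 224.394 − 111.86 = 130.724.
∂Q_x/∂P_o = −3.4, so E_xy = -3.4·(32.9/130.724) ≈ -0.86.
E_xy < 0: the goods are complements.

-0.86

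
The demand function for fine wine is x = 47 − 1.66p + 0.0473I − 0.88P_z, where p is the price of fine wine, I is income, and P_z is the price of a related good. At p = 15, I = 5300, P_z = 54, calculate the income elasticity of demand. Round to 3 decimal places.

At the given point, x = 47 − 1.66(15) + 0.0473(5300) − 0.88(54) = 47 − 24.9 + 250.69 − 47.52 = 225.27.
∂x/∂I = +0.0473, so E_I = 0.0473·(5300/225.27) ≈ 1.113.
E_I > 1: normal good (luxury).

1.113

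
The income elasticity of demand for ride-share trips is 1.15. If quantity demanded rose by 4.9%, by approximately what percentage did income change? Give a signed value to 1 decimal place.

4.3

%ΔQ ≈ E × %ΔI ⇒ %ΔI = %ΔQ / E = (4.9%)/(1.15) ≈ 4.3%.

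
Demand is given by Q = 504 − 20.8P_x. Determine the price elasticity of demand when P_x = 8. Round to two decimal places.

-0.49

At P_x = 8, Q = 337.6.
dQ/dP_x = −20.8.
Point elasticity E = (dQ/dP_x)·(P_x/Q) = -20.8 × 8/337.6 ≈ -0.49.
|E| < 1, so demand is inelastic at this price.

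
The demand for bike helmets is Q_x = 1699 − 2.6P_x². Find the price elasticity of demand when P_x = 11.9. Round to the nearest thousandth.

-0.553

At P_x = 11.9, Q_x = 1330.814.
dQ_x/dP_x = −2·2.6·P_x = −61.88.
Point elasticity E = (dQ_x/dP_x)·(P_x/Q_x) = -61.88 × 11.9/1330.814 ≈ -0.553.
|E| < 1, so demand is inelastic at this price.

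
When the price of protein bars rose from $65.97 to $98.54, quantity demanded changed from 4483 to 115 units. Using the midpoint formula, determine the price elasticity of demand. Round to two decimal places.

-4.80

%ΔQ = (115 − 4483)/[(4483 + 115)/2] = -4368/2299 ≈ -1.9000.
%ΔP = (98.54 − 65.97)/[(65.97 + 98.54)/2] = 32.57/82.255 ≈ 0.3960.
Arc elasticity E = %ΔQ/%ΔP ≈ -1.9000/0.3960 ≈ -4.80.
|E| > 1: demand is elastic over this range.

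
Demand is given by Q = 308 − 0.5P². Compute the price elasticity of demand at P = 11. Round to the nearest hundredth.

-0.49

At P = 11, Q = 247.5.
dQ/dP = −2·0.5·P = −11.
Point elasticity E = (dQ/dP)·(P/Q) = -11 × 11/247.5 ≈ -0.49.
|E| < 1, so demand is inelastic at this price.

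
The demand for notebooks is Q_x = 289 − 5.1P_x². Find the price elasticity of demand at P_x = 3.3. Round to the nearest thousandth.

-0.476

At P_x = 3.3, Q_x = 233.461.
dQ_x/dP_x = −2·5.1·P_x = −33.66.
Point elasticity E = (dQ_x/dP_x)·(P_x/Q_x) = -33.66 × 3.3/233.461 ≈ -0.476.
|E| < 1, so demand is inelastic at this price.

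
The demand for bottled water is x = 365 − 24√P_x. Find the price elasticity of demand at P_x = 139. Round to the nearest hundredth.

-1.72

At P_x = 139, x = 82.0442.
dx/dP_x = −24/(2√P_x) = −24/(2·11.7898).
Point elasticity E = (dx/dP_x)·(P_x/x) = -1.0178 × 139/82.0442 ≈ -1.72.
|E| > 1, so demand is elastic at this price.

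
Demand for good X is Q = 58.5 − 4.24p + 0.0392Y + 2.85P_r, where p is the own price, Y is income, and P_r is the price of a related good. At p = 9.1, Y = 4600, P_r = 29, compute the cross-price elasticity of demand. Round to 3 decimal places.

Substituting, Q = 58.5 − 4.24(9.1) + 0.0392(4600) + 2.85(29) = 58.5 − 38.584 + 180.32 + 82.65 = 282.886.
∂Q/∂P_r = +2.85, so E_xy = 2.85·(29/282.886) ≈ 0.292.
E_xy > 0: the goods are substitutes.

0.292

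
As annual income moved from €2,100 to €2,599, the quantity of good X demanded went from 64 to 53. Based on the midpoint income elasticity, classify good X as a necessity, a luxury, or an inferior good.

%ΔQ = (53 − 64)/[(64+53)/2] = -11/58.5 ≈ -0.1880.
%ΔM = (2,599 − 2,100)/[(2,100+2,599)/2] = 499/2349.5 ≈ 0.2124.
E_I = %ΔQ/%ΔM ≈ -0.885.
E_I < 0: inferior good.

inferior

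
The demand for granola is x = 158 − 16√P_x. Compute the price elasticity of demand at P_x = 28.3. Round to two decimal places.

-0.58

At P_x = 28.3, x = 72.8836.
dx/dP_x = −16/(2√P_x) = −16/(2·5.3198).
Point elasticity E = (dx/dP_x)·(P_x/x) = -1.5038 × 28.3/72.8836 ≈ -0.58.
|E| < 1, so demand is inelastic at this price.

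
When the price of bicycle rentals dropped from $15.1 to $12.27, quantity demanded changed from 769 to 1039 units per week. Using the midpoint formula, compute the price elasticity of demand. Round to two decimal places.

-1.44

%Δq = (1039 − 769)/[(769 + 1039)/2] = 270/904 ≈ 0.2987.
%Δp = (12.27 − 15.1)/[(15.1 + 12.27)/2] = -2.83/13.685 ≈ -0.2068.
Arc elasticity E = %Δq/%Δp ≈ 0.2987/-0.2068 ≈ -1.44.
|E| > 1: demand is elastic over this range.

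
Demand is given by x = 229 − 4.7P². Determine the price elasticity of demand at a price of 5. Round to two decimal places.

At P = 5, x = 111.5.
dx/dP = −2·4.7·P = −47.
Point elasticity E = (dx/dP)·(P/x) = -47 × 5/111.5 ≈ -2.11.
|E| > 1, so demand is elastic at this price.

-2.11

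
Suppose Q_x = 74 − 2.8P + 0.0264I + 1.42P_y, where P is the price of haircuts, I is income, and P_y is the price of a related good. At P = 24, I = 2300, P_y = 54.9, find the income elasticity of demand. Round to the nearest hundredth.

0.42

Q_x = 74 − 2.8(24) + 0.0264(2300) + 1.42(54.9) = 74 − 67.2 + 60.72 + 77.958 = 145.478.
∂Q_x/∂I = +0.0264, so E_I = 0.0264·(2300/145.478) ≈ 0.42.
E_I ∈ (0,1): normal good (necessity).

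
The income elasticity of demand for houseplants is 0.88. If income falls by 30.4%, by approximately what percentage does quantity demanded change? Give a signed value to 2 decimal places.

-26.75

%ΔQ ≈ E × %ΔI = (0.88) × (-30.4%) ≈ -26.75%.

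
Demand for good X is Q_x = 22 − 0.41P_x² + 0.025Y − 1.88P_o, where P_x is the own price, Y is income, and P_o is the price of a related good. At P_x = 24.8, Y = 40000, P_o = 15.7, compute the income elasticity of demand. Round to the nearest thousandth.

1.351

First evaluate Q_x: 22 − 0.41(24.8)² + 0.025(40000) − 1.88(15.7) = 22 − 252.1664 + 1000 − 29.516 = 740.3176.
∂Q_x/∂Y = +0.025, so E_I = 0.025·(40000/740.3176) ≈ 1.351.
E_I > 1: normal good (luxury).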